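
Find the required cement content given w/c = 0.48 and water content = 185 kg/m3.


Cement = water / (w/c)
= 185 / 0.48
= 385.4 kg/m3

385.4


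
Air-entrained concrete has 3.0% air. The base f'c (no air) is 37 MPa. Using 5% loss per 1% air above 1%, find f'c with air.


Strength loss = (3.0 - 1) * 5 = 10.0%
f'c = 37 * (1 - 10.0/100)
= 33.3 MPa

33.3


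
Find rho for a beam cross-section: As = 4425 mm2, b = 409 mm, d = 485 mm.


rho = As / (b * d)
= 4425 / (409 * 485)
= 0.0223

0.0223


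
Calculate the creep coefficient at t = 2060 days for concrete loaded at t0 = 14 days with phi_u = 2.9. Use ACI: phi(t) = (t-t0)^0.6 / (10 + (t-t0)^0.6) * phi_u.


dt = 2060 - 14 = 2046
phi = 2046^0.6 / (10 + 2046^0.6) * 2.9
= 2.629

2.629


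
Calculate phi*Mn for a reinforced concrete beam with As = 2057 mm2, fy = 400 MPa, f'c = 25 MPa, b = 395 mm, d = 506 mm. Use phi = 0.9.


a = As * fy / (0.85 * f'c * b)
= 2057 * 400 / (0.85 * 25 * 395)
= 98.0253 mm
Mn = As * fy * (d - a/2) / 10^6
= 376.0092 kN-m
phi*Mn = 0.9 * 376.0092 = 338.41 kN-m

338.41


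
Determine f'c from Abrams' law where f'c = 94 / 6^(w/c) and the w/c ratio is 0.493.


f'c = 94 / 6^0.493
= 94 / 2.419
= 38.86 MPa

38.86


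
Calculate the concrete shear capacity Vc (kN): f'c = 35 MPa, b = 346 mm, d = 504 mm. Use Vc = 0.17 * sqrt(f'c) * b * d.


Vc = 0.17 * sqrt(35) * 346 * 504 / 1000
= 175.38 kN

175.38


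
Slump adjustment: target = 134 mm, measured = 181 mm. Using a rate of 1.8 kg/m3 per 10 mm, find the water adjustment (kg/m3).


Difference = 134 - 181 = -47 mm
Water adjustment = -47 * 1.8 / 10 = -8.5 kg/m3

-8.5


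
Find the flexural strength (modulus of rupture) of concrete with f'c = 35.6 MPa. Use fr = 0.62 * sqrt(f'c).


fr = 0.62 * sqrt(35.6)
= 3.699 MPa

3.699


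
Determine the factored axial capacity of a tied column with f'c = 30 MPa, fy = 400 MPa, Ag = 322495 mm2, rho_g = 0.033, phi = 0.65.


Ast = rho * Ag = 0.033 * 322495 = 10642.335 mm2
phi*Pn = 0.65 * 0.80 * (0.85 * 30 * (322495 - 10642.335) + 400 * 10642.335) / 1000
= 6348.77 kN

6348.77


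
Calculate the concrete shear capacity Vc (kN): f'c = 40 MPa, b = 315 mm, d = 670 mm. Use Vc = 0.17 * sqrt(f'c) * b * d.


Vc = 0.17 * sqrt(40) * 315 * 670 / 1000
= 226.92 kN

226.92


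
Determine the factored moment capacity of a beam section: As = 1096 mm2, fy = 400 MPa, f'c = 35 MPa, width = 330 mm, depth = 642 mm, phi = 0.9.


a = As * fy / (0.85 * f'c * b)
= 1096 * 400 / (0.85 * 35 * 330)
= 44.655 mm
Mn = As * fy * (d - a/2) / 10^6
= 271.6644 kN-m
phi*Mn = 0.9 * 271.6644 = 244.5 kN-m

244.5


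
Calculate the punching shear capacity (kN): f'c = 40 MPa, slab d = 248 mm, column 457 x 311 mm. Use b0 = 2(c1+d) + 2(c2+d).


b0 = 2*(457 + 248) + 2*(311 + 248) = 2528 mm
Vc = 0.33 * sqrt(40) * 2528 * 248 / 1000
= 1308.5 kN

1308.5


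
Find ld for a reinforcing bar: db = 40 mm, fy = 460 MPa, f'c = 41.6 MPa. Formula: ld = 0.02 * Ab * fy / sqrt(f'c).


Ab = pi * 40^2 / 4 = 1256.637 mm2
ld = 0.02 * 1256.637 * 460 / sqrt(41.6)
= 1792.5 mm

1792.5


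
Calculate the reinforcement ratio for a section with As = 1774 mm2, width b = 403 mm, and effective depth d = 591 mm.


rho = As / (b * d)
= 1774 / (403 * 591)
= 0.0074

0.0074


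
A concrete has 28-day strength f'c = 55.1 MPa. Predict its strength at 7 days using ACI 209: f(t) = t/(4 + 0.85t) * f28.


f(7) = 7 / (4 + 0.85 * 7) * 55.1
= 7 / 9.95 * 55.1
= 38.76 MPa

38.76


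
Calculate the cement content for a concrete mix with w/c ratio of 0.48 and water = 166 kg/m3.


Cement = water / (w/c)
= 166 / 0.48
= 345.8 kg/m3

345.8


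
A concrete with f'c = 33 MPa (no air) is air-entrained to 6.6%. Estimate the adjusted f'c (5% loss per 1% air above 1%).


Strength loss = (6.6 - 1) * 5 = 28.0%
f'c = 33 * (1 - 28.0/100)
= 23.76 MPa

23.76


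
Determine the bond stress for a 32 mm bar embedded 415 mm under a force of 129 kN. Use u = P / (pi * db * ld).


u = P / (pi * db * ld)
= 129 * 1000 / (pi * 32 * 415)
= 3.092 MPa

3.092


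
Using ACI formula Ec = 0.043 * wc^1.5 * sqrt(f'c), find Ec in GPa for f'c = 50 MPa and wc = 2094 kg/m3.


Ec = 0.043 * 2094^1.5 * sqrt(50) / 1000
= 29.14 GPa

29.14


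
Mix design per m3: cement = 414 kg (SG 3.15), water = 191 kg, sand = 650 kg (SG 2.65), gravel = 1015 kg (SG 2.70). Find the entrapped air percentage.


Vol cement = 414 / (3.15 * 1000) = 0.131429 m3
Vol water = 191 / 1000 = 0.191 m3
Vol sand = 650 / (2.65 * 1000) = 0.245283 m3
Vol gravel = 1015 / (2.70 * 1000) = 0.375926 m3
Total solid + water volume = 0.943638 m3
Air = (1 - 0.943638) * 100 = 5.64%

5.64


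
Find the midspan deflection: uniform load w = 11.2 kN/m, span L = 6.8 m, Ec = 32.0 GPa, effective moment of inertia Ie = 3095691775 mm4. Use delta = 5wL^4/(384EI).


Convert: L = 6.8 m = 6800 mm, Ec = 32.0 GPa = 32000 MPa
delta = 5 * 11.2 * 6800^4 / (384 * 32000 * 3095691775)
= 3.15 mm

3.15


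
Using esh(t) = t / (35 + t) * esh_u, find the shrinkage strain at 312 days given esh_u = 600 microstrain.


esh(312) = 312 / (35 + 312) * 600
= 312 / 347 * 600
= 539.5 microstrain

539.5


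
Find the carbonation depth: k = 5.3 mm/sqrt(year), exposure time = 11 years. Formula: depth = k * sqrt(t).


depth = k * sqrt(t)
= 5.3 * sqrt(11)
= 17.58 mm

17.58


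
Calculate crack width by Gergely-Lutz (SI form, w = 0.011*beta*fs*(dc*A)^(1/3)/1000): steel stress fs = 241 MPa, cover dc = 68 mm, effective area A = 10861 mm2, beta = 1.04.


w = 0.011 * beta * fs * (dc * A)^(1/3) / 1000
= 0.011 * 1.04 * 241 * (68 * 10861)^(1/3) / 1000
= 0.249 mm

0.249


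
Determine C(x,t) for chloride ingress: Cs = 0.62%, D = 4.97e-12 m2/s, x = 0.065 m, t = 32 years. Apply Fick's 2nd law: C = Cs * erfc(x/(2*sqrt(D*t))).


t_seconds = 32 * 365.25 * 24 * 3600 = 1009843200.0 s
arg = 0.065 / (2 * sqrt(4.97e-12 * 1009843200.0))
= 0.4588
erfc(0.4588) = 0.5165
C = 0.62 * 0.5165 = 0.3202%

0.3202


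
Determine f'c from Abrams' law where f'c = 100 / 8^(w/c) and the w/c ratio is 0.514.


f'c = 100 / 8^0.514
= 100 / 2.912
= 34.34 MPa

34.34


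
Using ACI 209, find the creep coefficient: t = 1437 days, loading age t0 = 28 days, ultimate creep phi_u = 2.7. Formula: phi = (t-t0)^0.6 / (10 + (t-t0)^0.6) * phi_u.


dt = 1437 - 28 = 1409
phi = 1409^0.6 / (10 + 1409^0.6) * 2.7
= 2.391

2.391


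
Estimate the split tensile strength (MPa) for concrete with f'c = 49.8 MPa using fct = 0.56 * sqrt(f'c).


fct = 0.56 * sqrt(49.8)
= 0.56 * 7.057
= 3.952 MPa

3.952


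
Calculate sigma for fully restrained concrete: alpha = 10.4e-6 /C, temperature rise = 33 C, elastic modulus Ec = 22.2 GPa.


sigma = alpha * dT * Ec
= 10.4e-6 * 33 * 22.2 * 1000
= 7.619 MPa

7.619


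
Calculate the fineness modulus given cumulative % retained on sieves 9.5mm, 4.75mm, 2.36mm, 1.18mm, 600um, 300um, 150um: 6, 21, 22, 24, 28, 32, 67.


FM = sum(cumulative % retained) / 100
= 200 / 100
= 2.0

2.0


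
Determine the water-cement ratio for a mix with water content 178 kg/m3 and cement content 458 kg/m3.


w/c = water / cement
w/c = 178 / 458 = 0.389

0.389


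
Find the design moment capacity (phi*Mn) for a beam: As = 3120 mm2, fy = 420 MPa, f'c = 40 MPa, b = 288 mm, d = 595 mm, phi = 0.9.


a = As * fy / (0.85 * f'c * b)
= 3120 * 420 / (0.85 * 40 * 288)
= 133.8235 mm
Mn = As * fy * (d - a/2) / 10^6
= 692.0068 kN-m
phi*Mn = 0.9 * 692.0068 = 622.81 kN-m

622.81


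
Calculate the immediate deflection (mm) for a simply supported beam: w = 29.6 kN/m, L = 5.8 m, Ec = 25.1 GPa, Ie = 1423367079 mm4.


Convert: L = 5.8 m = 5800 mm, Ec = 25.1 GPa = 25100 MPa
delta = 5 * 29.6 * 5800^4 / (384 * 25100 * 1423367079)
= 12.21 mm

12.21


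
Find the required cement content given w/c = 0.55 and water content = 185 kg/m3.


Cement = water / (w/c)
= 185 / 0.55
= 336.4 kg/m3

336.4


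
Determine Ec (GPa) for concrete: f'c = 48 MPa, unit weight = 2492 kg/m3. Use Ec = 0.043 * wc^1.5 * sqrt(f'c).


Ec = 0.043 * 2492^1.5 * sqrt(48) / 1000
= 37.06 GPa

37.06


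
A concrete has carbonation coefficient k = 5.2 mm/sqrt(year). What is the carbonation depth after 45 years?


depth = k * sqrt(t)
= 5.2 * sqrt(45)
= 34.88 mm

34.88


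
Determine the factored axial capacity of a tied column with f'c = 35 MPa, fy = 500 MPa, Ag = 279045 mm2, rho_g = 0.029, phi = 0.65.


Ast = rho * Ag = 0.029 * 279045 = 8092.305 mm2
phi*Pn = 0.65 * 0.80 * (0.85 * 35 * (279045 - 8092.305) + 500 * 8092.305) / 1000
= 6295.64 kN

6295.64


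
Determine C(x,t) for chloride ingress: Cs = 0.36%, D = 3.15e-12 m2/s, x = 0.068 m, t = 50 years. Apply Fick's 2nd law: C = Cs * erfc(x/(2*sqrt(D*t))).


t_seconds = 50 * 365.25 * 24 * 3600 = 1577880000.0 s
arg = 0.068 / (2 * sqrt(3.15e-12 * 1577880000.0))
= 0.4823
erfc(0.4823) = 0.4952
C = 0.36 * 0.4952 = 0.1783%

0.1783


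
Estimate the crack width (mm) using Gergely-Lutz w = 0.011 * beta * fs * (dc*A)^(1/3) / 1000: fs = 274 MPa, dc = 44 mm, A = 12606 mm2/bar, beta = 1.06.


w = 0.011 * beta * fs * (dc * A)^(1/3) / 1000
= 0.011 * 1.06 * 274 * (44 * 12606)^(1/3) / 1000
= 0.262 mm

0.262


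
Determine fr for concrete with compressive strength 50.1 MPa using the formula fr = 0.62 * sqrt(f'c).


fr = 0.62 * sqrt(50.1)
= 4.388 MPa

4.388


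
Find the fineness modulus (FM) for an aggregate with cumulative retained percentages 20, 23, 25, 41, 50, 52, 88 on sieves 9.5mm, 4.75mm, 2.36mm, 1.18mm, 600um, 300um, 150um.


FM = sum(cumulative % retained) / 100
= 299 / 100
= 2.99

2.99


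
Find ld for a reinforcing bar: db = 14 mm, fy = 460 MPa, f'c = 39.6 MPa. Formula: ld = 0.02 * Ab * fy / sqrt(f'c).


Ab = pi * 14^2 / 4 = 153.938 mm2
ld = 0.02 * 153.938 * 460 / sqrt(39.6)
= 225.1 mm

225.1


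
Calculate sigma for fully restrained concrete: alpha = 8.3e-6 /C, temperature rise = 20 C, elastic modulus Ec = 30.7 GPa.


sigma = alpha * dT * Ec
= 8.3e-6 * 20 * 30.7 * 1000
= 5.096 MPa

5.096


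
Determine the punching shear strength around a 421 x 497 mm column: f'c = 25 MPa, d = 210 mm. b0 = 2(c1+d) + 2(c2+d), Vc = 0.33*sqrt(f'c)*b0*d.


b0 = 2*(421 + 210) + 2*(497 + 210) = 2676 mm
Vc = 0.33 * sqrt(25) * 2676 * 210 / 1000
= 927.23 kN

927.23


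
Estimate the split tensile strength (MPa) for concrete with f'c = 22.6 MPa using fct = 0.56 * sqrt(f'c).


fct = 0.56 * sqrt(22.6)
= 0.56 * 4.754
= 2.662 MPa

2.662


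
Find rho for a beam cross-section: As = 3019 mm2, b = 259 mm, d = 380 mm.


rho = As / (b * d)
= 3019 / (259 * 380)
= 0.0307

0.0307


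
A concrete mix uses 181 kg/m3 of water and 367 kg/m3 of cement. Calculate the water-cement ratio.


w/c = water / cement
w/c = 181 / 367 = 0.493

0.493


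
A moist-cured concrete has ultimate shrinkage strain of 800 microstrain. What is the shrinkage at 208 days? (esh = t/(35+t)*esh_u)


esh(208) = 208 / (35 + 208) * 800
= 208 / 243 * 800
= 684.8 microstrain

684.8


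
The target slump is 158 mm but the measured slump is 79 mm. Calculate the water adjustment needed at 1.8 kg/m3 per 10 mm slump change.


Difference = 158 - 79 = 79 mm
Water adjustment = 79 * 1.8 / 10 = 14.2 kg/m3

14.2


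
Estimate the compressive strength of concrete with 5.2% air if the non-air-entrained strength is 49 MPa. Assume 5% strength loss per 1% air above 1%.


Strength loss = (5.2 - 1) * 5 = 21.0%
f'c = 49 * (1 - 21.0/100)
= 38.71 MPa

38.71


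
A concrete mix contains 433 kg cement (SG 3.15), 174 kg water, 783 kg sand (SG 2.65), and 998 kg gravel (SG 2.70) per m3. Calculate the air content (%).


Vol cement = 433 / (3.15 * 1000) = 0.13746 m3
Vol water = 174 / 1000 = 0.174 m3
Vol sand = 783 / (2.65 * 1000) = 0.295472 m3
Vol gravel = 998 / (2.70 * 1000) = 0.36963 m3
Total solid + water volume = 0.976562 m3
Air = (1 - 0.976562) * 100 = 2.34%

2.34


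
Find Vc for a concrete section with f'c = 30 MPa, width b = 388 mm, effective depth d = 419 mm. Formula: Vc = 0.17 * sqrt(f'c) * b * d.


Vc = 0.17 * sqrt(30) * 388 * 419 / 1000
= 151.38 kN

151.38


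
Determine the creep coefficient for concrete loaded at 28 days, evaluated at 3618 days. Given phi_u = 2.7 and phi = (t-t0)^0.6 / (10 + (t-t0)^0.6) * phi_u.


dt = 3618 - 28 = 3590
phi = 3590^0.6 / (10 + 3590^0.6) * 2.7
= 2.515

2.515


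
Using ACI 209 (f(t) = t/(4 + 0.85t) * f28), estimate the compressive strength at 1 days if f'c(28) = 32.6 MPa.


f(1) = 1 / (4 + 0.85 * 1) * 32.6
= 1 / 4.85 * 32.6
= 6.72 MPa

6.72


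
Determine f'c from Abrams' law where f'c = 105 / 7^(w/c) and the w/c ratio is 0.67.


f'c = 105 / 7^0.67
= 105 / 3.683
= 28.51 MPa

28.51


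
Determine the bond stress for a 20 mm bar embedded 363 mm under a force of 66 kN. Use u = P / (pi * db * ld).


u = P / (pi * db * ld)
= 66 * 1000 / (pi * 20 * 363)
= 2.894 MPa

2.894


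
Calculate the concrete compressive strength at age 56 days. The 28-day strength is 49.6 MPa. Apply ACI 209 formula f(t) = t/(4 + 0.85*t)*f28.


f(56) = 56 / (4 + 0.85 * 56) * 49.6
= 56 / 51.6 * 49.6
= 53.83 MPa

53.83


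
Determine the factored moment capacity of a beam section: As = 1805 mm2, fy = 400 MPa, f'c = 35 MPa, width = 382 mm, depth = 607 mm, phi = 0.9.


a = As * fy / (0.85 * f'c * b)
= 1805 * 400 / (0.85 * 35 * 382)
= 63.5312 mm
Mn = As * fy * (d - a/2) / 10^6
= 415.3192 kN-m
phi*Mn = 0.9 * 415.3192 = 373.79 kN-m

373.79


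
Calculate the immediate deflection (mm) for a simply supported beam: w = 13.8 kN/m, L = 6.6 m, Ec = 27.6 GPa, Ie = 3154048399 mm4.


Convert: L = 6.6 m = 6600 mm, Ec = 27.6 GPa = 27600 MPa
delta = 5 * 13.8 * 6600^4 / (384 * 27600 * 3154048399)
= 3.92 mm

3.92


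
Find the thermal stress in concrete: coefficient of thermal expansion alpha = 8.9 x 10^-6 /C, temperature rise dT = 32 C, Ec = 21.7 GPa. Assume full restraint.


sigma = alpha * dT * Ec
= 8.9e-6 * 32 * 21.7 * 1000
= 6.18 MPa

6.18


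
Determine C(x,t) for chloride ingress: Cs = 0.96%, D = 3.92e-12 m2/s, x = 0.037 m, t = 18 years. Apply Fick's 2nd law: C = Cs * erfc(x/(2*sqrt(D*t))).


t_seconds = 18 * 365.25 * 24 * 3600 = 568036800.0 s
arg = 0.037 / (2 * sqrt(3.92e-12 * 568036800.0))
= 0.392
erfc(0.392) = 0.5793
C = 0.96 * 0.5793 = 0.5561%

0.5561


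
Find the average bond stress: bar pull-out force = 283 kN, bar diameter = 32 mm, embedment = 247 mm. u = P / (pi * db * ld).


u = P / (pi * db * ld)
= 283 * 1000 / (pi * 32 * 247)
= 11.397 MPa

11.397


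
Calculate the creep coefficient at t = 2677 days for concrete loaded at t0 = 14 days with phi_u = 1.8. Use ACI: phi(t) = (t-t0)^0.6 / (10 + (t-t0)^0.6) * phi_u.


dt = 2677 - 14 = 2663
phi = 2663^0.6 / (10 + 2663^0.6) * 1.8
= 1.654

1.654


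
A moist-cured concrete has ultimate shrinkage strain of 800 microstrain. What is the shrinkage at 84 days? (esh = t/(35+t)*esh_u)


esh(84) = 84 / (35 + 84) * 800
= 84 / 119 * 800
= 564.7 microstrain

564.7


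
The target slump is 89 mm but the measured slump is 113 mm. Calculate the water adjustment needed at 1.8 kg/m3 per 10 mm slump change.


Difference = 89 - 113 = -24 mm
Water adjustment = -24 * 1.8 / 10 = -4.3 kg/m3

-4.3


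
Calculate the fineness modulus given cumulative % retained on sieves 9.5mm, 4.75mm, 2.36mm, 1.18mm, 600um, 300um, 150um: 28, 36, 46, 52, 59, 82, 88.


FM = sum(cumulative % retained) / 100
= 391 / 100
= 3.91

3.91


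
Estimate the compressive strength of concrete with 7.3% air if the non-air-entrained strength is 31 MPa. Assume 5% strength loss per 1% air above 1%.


Strength loss = (7.3 - 1) * 5 = 31.5%
f'c = 31 * (1 - 31.5/100)
= 21.24 MPa

21.24


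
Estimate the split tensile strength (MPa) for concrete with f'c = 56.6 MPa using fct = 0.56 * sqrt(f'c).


fct = 0.56 * sqrt(56.6)
= 0.56 * 7.523
= 4.213 MPa

4.213


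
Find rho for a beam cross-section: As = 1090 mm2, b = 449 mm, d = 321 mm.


rho = As / (b * d)
= 1090 / (449 * 321)
= 0.0076

0.0076


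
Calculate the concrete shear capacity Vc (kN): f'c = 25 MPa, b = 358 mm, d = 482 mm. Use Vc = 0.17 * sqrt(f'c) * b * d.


Vc = 0.17 * sqrt(25) * 358 * 482 / 1000
= 146.67 kN

146.67


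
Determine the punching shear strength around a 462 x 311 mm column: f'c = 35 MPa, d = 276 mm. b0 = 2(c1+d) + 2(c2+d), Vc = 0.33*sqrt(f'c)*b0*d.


b0 = 2*(462 + 276) + 2*(311 + 276) = 2650 mm
Vc = 0.33 * sqrt(35) * 2650 * 276 / 1000
= 1427.92 kN

1427.92


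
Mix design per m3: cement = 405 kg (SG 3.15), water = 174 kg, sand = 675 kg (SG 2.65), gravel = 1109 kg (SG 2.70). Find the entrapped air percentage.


Vol cement = 405 / (3.15 * 1000) = 0.128571 m3
Vol water = 174 / 1000 = 0.174 m3
Vol sand = 675 / (2.65 * 1000) = 0.254717 m3
Vol gravel = 1109 / (2.70 * 1000) = 0.410741 m3
Total solid + water volume = 0.968029 m3
Air = (1 - 0.968029) * 100 = 3.2%

3.2


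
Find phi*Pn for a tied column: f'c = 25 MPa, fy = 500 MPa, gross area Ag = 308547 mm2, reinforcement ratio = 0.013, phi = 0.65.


Ast = rho * Ag = 0.013 * 308547 = 4011.111 mm2
phi*Pn = 0.65 * 0.80 * (0.85 * 25 * (308547 - 4011.111) + 500 * 4011.111) / 1000
= 4408.01 kN

4408.01


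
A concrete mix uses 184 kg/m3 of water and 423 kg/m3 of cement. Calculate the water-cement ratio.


w/c = water / cement
w/c = 184 / 423 = 0.435

0.435


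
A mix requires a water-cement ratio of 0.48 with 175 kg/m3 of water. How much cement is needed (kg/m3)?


Cement = water / (w/c)
= 175 / 0.48
= 364.6 kg/m3

364.6


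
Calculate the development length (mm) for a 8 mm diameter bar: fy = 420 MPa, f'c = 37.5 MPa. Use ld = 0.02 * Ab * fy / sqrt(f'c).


Ab = pi * 8^2 / 4 = 50.265 mm2
ld = 0.02 * 50.265 * 420 / sqrt(37.5)
= 68.9 mm

68.9


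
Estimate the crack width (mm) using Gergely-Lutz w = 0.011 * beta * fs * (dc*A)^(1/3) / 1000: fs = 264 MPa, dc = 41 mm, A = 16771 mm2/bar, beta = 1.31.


w = 0.011 * beta * fs * (dc * A)^(1/3) / 1000
= 0.011 * 1.31 * 264 * (41 * 16771)^(1/3) / 1000
= 0.336 mm

0.336


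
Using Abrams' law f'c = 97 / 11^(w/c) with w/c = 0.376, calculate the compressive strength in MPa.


f'c = 97 / 11^0.376
= 97 / 2.464
= 39.37 MPa

39.37


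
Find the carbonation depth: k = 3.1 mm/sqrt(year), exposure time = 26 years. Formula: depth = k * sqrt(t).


depth = k * sqrt(t)
= 3.1 * sqrt(26)
= 15.81 mm

15.81


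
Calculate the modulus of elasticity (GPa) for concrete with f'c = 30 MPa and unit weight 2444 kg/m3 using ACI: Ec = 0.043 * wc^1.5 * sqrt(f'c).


Ec = 0.043 * 2444^1.5 * sqrt(30) / 1000
= 28.46 GPa

28.46


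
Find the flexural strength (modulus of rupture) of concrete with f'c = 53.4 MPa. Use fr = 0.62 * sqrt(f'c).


fr = 0.62 * sqrt(53.4)
= 4.531 MPa

4.531


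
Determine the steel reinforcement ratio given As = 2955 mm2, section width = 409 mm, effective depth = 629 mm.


rho = As / (b * d)
= 2955 / (409 * 629)
= 0.0115

0.0115


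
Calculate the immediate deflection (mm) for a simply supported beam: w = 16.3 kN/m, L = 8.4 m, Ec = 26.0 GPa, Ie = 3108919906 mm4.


Convert: L = 8.4 m = 8400 mm, Ec = 26.0 GPa = 26000 MPa
delta = 5 * 16.3 * 8400^4 / (384 * 26000 * 3108919906)
= 13.07 mm

13.07


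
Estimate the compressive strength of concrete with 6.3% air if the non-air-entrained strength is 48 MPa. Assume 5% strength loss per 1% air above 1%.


Strength loss = (6.3 - 1) * 5 = 26.5%
f'c = 48 * (1 - 26.5/100)
= 35.28 MPa

35.28


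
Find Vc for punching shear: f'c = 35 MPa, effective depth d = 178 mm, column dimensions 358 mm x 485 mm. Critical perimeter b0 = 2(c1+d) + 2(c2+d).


b0 = 2*(358 + 178) + 2*(485 + 178) = 2398 mm
Vc = 0.33 * sqrt(35) * 2398 * 178 / 1000
= 833.33 kN

833.33


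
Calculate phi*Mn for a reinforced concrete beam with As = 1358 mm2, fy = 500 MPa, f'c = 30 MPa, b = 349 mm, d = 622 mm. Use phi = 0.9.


a = As * fy / (0.85 * f'c * b)
= 1358 * 500 / (0.85 * 30 * 349)
= 76.2964 mm
Mn = As * fy * (d - a/2) / 10^6
= 396.4354 kN-m
phi*Mn = 0.9 * 396.4354 = 356.79 kN-m

356.79


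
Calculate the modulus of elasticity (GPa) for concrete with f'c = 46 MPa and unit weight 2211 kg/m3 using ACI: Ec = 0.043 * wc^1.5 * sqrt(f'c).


Ec = 0.043 * 2211^1.5 * sqrt(46) / 1000
= 30.32 GPa

30.32


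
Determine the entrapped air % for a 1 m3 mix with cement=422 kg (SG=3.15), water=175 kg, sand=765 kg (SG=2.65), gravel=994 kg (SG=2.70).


Vol cement = 422 / (3.15 * 1000) = 0.133968 m3
Vol water = 175 / 1000 = 0.175 m3
Vol sand = 765 / (2.65 * 1000) = 0.288679 m3
Vol gravel = 994 / (2.70 * 1000) = 0.368148 m3
Total solid + water volume = 0.965796 m3
Air = (1 - 0.965796) * 100 = 3.42%

3.42


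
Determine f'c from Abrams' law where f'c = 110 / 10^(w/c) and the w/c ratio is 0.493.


f'c = 110 / 10^0.493
= 110 / 3.112
= 35.35 MPa

35.35


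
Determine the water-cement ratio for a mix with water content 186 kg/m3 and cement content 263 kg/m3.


w/c = water / cement
w/c = 186 / 263 = 0.707

0.707


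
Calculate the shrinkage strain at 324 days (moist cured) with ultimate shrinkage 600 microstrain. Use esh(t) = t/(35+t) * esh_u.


esh(324) = 324 / (35 + 324) * 600
= 324 / 359 * 600
= 541.5 microstrain

541.5


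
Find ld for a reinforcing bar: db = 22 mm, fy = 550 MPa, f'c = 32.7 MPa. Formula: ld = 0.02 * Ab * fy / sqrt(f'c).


Ab = pi * 22^2 / 4 = 380.133 mm2
ld = 0.02 * 380.133 * 550 / sqrt(32.7)
= 731.2 mm

731.2


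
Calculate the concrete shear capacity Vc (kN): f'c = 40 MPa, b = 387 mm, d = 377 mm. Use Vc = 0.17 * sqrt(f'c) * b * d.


Vc = 0.17 * sqrt(40) * 387 * 377 / 1000
= 156.87 kN

156.87


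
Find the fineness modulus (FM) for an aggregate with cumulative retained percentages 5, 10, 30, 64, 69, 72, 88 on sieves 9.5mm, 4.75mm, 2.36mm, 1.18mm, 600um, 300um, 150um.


FM = sum(cumulative % retained) / 100
= 338 / 100
= 3.38

3.38


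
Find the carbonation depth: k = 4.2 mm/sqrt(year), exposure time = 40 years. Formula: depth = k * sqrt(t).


depth = k * sqrt(t)
= 4.2 * sqrt(40)
= 26.56 mm

26.56


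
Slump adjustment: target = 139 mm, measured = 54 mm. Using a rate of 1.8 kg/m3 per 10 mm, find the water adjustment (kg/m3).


Difference = 139 - 54 = 85 mm
Water adjustment = 85 * 1.8 / 10 = 15.3 kg/m3

15.3


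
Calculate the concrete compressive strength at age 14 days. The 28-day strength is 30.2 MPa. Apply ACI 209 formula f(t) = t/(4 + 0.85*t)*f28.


f(14) = 14 / (4 + 0.85 * 14) * 30.2
= 14 / 15.9 * 30.2
= 26.59 MPa

26.59


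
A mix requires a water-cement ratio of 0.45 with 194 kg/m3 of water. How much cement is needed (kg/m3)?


Cement = water / (w/c)
= 194 / 0.45
= 431.1 kg/m3

431.1


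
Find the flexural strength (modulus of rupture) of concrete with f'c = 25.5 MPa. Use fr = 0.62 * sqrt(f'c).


fr = 0.62 * sqrt(25.5)
= 3.131 MPa

3.131


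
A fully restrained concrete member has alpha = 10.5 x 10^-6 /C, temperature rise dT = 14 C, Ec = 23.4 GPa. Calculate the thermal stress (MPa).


sigma = alpha * dT * Ec
= 10.5e-6 * 14 * 23.4 * 1000
= 3.44 MPa

3.44


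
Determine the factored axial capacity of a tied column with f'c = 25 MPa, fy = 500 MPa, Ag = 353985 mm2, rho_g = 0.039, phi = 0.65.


Ast = rho * Ag = 0.039 * 353985 = 13805.415 mm2
phi*Pn = 0.65 * 0.80 * (0.85 * 25 * (353985 - 13805.415) + 500 * 13805.415) / 1000
= 7348.39 kN

7348.39


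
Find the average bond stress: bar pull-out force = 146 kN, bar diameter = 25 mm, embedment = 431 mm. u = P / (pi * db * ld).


u = P / (pi * db * ld)
= 146 * 1000 / (pi * 25 * 431)
= 4.313 MPa

4.313


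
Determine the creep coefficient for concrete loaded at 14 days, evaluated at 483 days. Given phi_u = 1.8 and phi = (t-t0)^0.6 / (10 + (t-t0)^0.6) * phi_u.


dt = 483 - 14 = 469
phi = 469^0.6 / (10 + 469^0.6) * 1.8
= 1.44

1.44


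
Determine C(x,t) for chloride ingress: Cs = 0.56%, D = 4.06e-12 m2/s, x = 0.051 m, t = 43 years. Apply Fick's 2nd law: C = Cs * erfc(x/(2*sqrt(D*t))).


t_seconds = 43 * 365.25 * 24 * 3600 = 1356976800.0 s
arg = 0.051 / (2 * sqrt(4.06e-12 * 1356976800.0))
= 0.3436
erfc(0.3436) = 0.6271
C = 0.56 * 0.6271 = 0.3512%

0.3512


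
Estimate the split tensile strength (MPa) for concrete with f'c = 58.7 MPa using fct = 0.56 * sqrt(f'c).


fct = 0.56 * sqrt(58.7)
= 0.56 * 7.662
= 4.29 MPa

4.29


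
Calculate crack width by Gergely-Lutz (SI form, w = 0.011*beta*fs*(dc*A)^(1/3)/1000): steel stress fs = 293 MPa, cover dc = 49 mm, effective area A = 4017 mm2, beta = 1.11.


w = 0.011 * beta * fs * (dc * A)^(1/3) / 1000
= 0.011 * 1.11 * 293 * (49 * 4017)^(1/3) / 1000
= 0.208 mm

0.208


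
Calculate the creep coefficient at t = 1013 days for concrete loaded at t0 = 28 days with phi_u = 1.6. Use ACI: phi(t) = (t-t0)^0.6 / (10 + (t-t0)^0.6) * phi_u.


dt = 1013 - 28 = 985
phi = 985^0.6 / (10 + 985^0.6) * 1.6
= 1.379

1.379


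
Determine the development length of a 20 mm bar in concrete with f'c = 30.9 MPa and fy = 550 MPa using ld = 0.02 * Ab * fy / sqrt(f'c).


Ab = pi * 20^2 / 4 = 314.159 mm2
ld = 0.02 * 314.159 * 550 / sqrt(30.9)
= 621.7 mm

621.7


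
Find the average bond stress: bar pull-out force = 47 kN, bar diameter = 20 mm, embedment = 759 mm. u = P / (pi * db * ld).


u = P / (pi * db * ld)
= 47 * 1000 / (pi * 20 * 759)
= 0.986 MPa

0.986


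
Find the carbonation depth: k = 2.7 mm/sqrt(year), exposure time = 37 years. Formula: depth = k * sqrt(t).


depth = k * sqrt(t)
= 2.7 * sqrt(37)
= 16.42 mm

16.42


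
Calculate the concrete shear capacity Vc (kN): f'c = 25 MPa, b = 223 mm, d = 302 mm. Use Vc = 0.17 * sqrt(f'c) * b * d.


Vc = 0.17 * sqrt(25) * 223 * 302 / 1000
= 57.24 kN

57.24


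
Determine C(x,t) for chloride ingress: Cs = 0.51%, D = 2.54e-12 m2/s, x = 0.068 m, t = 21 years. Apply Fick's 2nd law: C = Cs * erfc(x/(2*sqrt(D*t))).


t_seconds = 21 * 365.25 * 24 * 3600 = 662709600.0 s
arg = 0.068 / (2 * sqrt(2.54e-12 * 662709600.0))
= 0.8287
erfc(0.8287) = 0.2412
C = 0.51 * 0.2412 = 0.123%

0.123


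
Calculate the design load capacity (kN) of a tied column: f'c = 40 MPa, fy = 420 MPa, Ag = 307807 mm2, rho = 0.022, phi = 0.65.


Ast = rho * Ag = 0.022 * 307807 = 6771.754 mm2
phi*Pn = 0.65 * 0.80 * (0.85 * 40 * (307807 - 6771.754) + 420 * 6771.754) / 1000
= 6801.25 kN

6801.25


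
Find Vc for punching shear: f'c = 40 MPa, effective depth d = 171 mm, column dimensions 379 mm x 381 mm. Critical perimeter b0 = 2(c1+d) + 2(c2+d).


b0 = 2*(379 + 171) + 2*(381 + 171) = 2204 mm
Vc = 0.33 * sqrt(40) * 2204 * 171 / 1000
= 786.6 kN

786.6


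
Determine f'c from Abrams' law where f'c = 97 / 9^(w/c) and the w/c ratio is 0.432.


f'c = 97 / 9^0.432
= 97 / 2.584
= 37.54 MPa

37.54


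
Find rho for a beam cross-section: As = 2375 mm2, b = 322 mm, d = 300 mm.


rho = As / (b * d)
= 2375 / (322 * 300)
= 0.0246

0.0246


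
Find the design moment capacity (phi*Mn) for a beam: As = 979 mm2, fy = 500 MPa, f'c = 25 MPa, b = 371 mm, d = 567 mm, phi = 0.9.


a = As * fy / (0.85 * f'c * b)
= 979 * 500 / (0.85 * 25 * 371)
= 62.0897 mm
Mn = As * fy * (d - a/2) / 10^6
= 262.35 kN-m
phi*Mn = 0.9 * 262.35 = 236.12 kN-m

236.12


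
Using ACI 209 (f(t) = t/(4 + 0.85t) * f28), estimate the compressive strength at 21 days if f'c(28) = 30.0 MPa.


f(21) = 21 / (4 + 0.85 * 21) * 30.0
= 21 / 21.85 * 30.0
= 28.83 MPa

28.83


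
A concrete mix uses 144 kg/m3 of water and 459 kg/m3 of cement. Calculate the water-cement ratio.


w/c = water / cement
w/c = 144 / 459 = 0.314

0.314


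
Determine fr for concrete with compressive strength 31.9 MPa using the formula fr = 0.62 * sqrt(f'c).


fr = 0.62 * sqrt(31.9)
= 3.502 MPa

3.502


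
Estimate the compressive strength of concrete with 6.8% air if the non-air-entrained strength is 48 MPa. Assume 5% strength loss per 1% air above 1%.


Strength loss = (6.8 - 1) * 5 = 29.0%
f'c = 48 * (1 - 29.0/100)
= 34.08 MPa

34.08


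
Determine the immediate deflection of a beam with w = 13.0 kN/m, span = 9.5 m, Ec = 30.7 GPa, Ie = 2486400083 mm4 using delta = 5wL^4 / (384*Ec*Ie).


Convert: L = 9.5 m = 9500 mm, Ec = 30.7 GPa = 30700 MPa
delta = 5 * 13.0 * 9500^4 / (384 * 30700 * 2486400083)
= 18.06 mm

18.06


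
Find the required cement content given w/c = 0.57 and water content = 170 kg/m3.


Cement = water / (w/c)
= 170 / 0.57
= 298.2 kg/m3

298.2


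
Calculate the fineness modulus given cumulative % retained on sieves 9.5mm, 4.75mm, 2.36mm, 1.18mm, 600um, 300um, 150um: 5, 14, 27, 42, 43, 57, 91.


FM = sum(cumulative % retained) / 100
= 279 / 100
= 2.79

2.79


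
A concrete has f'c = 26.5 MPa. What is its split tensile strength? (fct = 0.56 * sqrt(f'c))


fct = 0.56 * sqrt(26.5)
= 0.56 * 5.148
= 2.883 MPa

2.883


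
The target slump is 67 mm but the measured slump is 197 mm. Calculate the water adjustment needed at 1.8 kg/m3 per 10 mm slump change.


Difference = 67 - 197 = -130 mm
Water adjustment = -130 * 1.8 / 10 = -23.4 kg/m3

-23.4


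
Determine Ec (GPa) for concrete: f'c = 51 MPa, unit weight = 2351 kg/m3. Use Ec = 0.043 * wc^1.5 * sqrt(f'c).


Ec = 0.043 * 2351^1.5 * sqrt(51) / 1000
= 35.01 GPa

35.01


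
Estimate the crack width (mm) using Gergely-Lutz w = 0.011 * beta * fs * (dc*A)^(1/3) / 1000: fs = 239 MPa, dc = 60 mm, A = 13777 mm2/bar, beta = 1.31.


w = 0.011 * beta * fs * (dc * A)^(1/3) / 1000
= 0.011 * 1.31 * 239 * (60 * 13777)^(1/3) / 1000
= 0.323 mm

0.323


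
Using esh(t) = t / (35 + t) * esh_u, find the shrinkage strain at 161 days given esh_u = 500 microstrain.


esh(161) = 161 / (35 + 161) * 500
= 161 / 196 * 500
= 410.7 microstrain

410.7


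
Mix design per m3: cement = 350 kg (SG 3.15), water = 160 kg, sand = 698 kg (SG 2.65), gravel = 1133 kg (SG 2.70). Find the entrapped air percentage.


Vol cement = 350 / (3.15 * 1000) = 0.111111 m3
Vol water = 160 / 1000 = 0.16 m3
Vol sand = 698 / (2.65 * 1000) = 0.263396 m3
Vol gravel = 1133 / (2.70 * 1000) = 0.41963 m3
Total solid + water volume = 0.954137 m3
Air = (1 - 0.954137) * 100 = 4.59%

4.59


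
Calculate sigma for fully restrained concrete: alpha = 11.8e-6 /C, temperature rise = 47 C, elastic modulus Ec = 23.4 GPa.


sigma = alpha * dT * Ec
= 11.8e-6 * 47 * 23.4 * 1000
= 12.978 MPa

12.978


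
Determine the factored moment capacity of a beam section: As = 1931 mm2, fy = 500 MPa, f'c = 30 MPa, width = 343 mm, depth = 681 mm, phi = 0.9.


a = As * fy / (0.85 * f'c * b)
= 1931 * 500 / (0.85 * 30 * 343)
= 110.387 mm
Mn = As * fy * (d - a/2) / 10^6
= 604.2162 kN-m
phi*Mn = 0.9 * 604.2162 = 543.79 kN-m

543.79


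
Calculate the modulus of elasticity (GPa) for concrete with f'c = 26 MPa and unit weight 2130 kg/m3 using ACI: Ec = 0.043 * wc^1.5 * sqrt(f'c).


Ec = 0.043 * 2130^1.5 * sqrt(26) / 1000
= 21.55 GPa

21.55


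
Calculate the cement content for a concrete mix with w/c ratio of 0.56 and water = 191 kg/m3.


Cement = water / (w/c)
= 191 / 0.56
= 341.1 kg/m3

341.1


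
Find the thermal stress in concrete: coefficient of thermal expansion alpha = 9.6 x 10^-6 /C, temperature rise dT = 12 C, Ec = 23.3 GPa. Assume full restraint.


sigma = alpha * dT * Ec
= 9.6e-6 * 12 * 23.3 * 1000
= 2.684 MPa

2.684


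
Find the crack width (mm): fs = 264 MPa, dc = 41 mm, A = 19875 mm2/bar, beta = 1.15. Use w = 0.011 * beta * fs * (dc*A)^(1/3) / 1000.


w = 0.011 * beta * fs * (dc * A)^(1/3) / 1000
= 0.011 * 1.15 * 264 * (41 * 19875)^(1/3) / 1000
= 0.312 mm

0.312


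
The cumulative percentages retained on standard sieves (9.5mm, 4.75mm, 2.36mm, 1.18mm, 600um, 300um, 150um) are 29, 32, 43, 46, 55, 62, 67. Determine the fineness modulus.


FM = sum(cumulative % retained) / 100
= 334 / 100
= 3.34

3.34


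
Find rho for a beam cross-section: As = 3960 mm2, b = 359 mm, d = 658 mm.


rho = As / (b * d)
= 3960 / (359 * 658)
= 0.0168

0.0168


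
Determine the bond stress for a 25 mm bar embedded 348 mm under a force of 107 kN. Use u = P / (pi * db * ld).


u = P / (pi * db * ld)
= 107 * 1000 / (pi * 25 * 348)
= 3.915 MPa

3.915


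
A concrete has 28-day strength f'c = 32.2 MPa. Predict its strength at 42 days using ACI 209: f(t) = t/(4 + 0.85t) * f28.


f(42) = 42 / (4 + 0.85 * 42) * 32.2
= 42 / 39.7 * 32.2
= 34.07 MPa

34.07


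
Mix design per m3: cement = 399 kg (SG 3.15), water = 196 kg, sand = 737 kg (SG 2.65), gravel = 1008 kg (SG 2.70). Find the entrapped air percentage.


Vol cement = 399 / (3.15 * 1000) = 0.126667 m3
Vol water = 196 / 1000 = 0.196 m3
Vol sand = 737 / (2.65 * 1000) = 0.278113 m3
Vol gravel = 1008 / (2.70 * 1000) = 0.373333 m3
Total solid + water volume = 0.974113 m3
Air = (1 - 0.974113) * 100 = 2.59%

2.59


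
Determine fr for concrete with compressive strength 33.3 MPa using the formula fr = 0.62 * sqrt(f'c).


fr = 0.62 * sqrt(33.3)
= 3.578 MPa

3.578


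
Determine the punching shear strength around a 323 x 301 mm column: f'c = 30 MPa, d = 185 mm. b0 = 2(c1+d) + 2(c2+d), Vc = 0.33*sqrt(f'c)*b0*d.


b0 = 2*(323 + 185) + 2*(301 + 185) = 1988 mm
Vc = 0.33 * sqrt(30) * 1988 * 185 / 1000
= 664.76 kN

664.76


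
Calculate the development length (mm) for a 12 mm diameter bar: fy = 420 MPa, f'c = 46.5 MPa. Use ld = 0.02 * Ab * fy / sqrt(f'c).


Ab = pi * 12^2 / 4 = 113.097 mm2
ld = 0.02 * 113.097 * 420 / sqrt(46.5)
= 139.3 mm

139.3


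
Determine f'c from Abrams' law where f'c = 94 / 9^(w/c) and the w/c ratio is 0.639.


f'c = 94 / 9^0.639
= 94 / 4.072
= 23.09 MPa

23.09


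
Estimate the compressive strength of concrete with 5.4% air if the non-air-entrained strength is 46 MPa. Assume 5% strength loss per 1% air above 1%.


Strength loss = (5.4 - 1) * 5 = 22.0%
f'c = 46 * (1 - 22.0/100)
= 35.88 MPa

35.88


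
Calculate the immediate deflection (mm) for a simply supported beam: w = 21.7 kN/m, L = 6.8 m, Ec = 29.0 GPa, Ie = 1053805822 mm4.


Convert: L = 6.8 m = 6800 mm, Ec = 29.0 GPa = 29000 MPa
delta = 5 * 21.7 * 6800^4 / (384 * 29000 * 1053805822)
= 19.77 mm

19.77


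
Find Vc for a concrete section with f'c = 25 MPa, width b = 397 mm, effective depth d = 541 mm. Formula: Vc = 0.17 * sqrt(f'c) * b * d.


Vc = 0.17 * sqrt(25) * 397 * 541 / 1000
= 182.56 kN

182.56


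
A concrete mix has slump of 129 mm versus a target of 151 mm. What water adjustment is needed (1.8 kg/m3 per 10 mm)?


Difference = 151 - 129 = 22 mm
Water adjustment = 22 * 1.8 / 10 = 4.0 kg/m3

4.0


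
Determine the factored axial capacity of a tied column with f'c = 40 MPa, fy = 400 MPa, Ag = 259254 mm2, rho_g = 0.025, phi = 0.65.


Ast = rho * Ag = 0.025 * 259254 = 6481.35 mm2
phi*Pn = 0.65 * 0.80 * (0.85 * 40 * (259254 - 6481.35) + 400 * 6481.35) / 1000
= 5817.14 kN

5817.14


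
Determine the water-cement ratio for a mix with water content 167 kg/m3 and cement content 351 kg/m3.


w/c = water / cement
w/c = 167 / 351 = 0.476

0.476


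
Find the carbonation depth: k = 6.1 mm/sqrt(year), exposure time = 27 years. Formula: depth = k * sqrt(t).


depth = k * sqrt(t)
= 6.1 * sqrt(27)
= 31.7 mm

31.7


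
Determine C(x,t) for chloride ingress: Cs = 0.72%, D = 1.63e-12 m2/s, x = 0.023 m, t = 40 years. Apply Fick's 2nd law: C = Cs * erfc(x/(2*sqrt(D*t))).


t_seconds = 40 * 365.25 * 24 * 3600 = 1262304000.0 s
arg = 0.023 / (2 * sqrt(1.63e-12 * 1262304000.0))
= 0.2535
erfc(0.2535) = 0.7199
C = 0.72 * 0.7199 = 0.5184%

0.5184


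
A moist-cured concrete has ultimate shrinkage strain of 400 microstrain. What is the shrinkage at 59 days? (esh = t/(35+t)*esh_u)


esh(59) = 59 / (35 + 59) * 400
= 59 / 94 * 400
= 251.1 microstrain

251.1


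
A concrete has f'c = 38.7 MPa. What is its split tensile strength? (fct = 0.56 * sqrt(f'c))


fct = 0.56 * sqrt(38.7)
= 0.56 * 6.221
= 3.484 MPa

3.484


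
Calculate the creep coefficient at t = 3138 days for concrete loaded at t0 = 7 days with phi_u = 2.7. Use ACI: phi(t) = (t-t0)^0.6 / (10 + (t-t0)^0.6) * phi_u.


dt = 3138 - 7 = 3131
phi = 3131^0.6 / (10 + 3131^0.6) * 2.7
= 2.5

2.5


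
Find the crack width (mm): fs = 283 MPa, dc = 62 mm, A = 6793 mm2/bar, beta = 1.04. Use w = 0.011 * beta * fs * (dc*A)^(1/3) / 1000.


w = 0.011 * beta * fs * (dc * A)^(1/3) / 1000
= 0.011 * 1.04 * 283 * (62 * 6793)^(1/3) / 1000
= 0.243 mm

0.243


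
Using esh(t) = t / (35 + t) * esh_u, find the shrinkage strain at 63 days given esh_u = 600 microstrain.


esh(63) = 63 / (35 + 63) * 600
= 63 / 98 * 600
= 385.7 microstrain

385.7


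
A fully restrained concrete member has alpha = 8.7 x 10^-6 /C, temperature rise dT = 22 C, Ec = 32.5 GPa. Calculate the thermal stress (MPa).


sigma = alpha * dT * Ec
= 8.7e-6 * 22 * 32.5 * 1000
= 6.22 MPa

6.22


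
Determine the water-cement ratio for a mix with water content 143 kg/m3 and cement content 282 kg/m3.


w/c = water / cement
w/c = 143 / 282 = 0.507

0.507


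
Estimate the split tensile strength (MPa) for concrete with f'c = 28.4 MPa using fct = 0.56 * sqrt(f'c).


fct = 0.56 * sqrt(28.4)
= 0.56 * 5.329
= 2.984 MPa

2.984


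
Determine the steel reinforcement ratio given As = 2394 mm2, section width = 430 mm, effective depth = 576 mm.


rho = As / (b * d)
= 2394 / (430 * 576)
= 0.0097

0.0097


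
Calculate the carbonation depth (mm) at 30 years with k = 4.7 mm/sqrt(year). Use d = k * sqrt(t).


depth = k * sqrt(t)
= 4.7 * sqrt(30)
= 25.74 mm

25.74


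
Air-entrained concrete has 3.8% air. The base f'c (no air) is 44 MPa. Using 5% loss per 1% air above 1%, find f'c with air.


Strength loss = (3.8 - 1) * 5 = 14.0%
f'c = 44 * (1 - 14.0/100)
= 37.84 MPa

37.84


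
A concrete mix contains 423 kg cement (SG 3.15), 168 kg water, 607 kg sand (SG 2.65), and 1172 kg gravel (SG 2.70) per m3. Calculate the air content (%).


Vol cement = 423 / (3.15 * 1000) = 0.134286 m3
Vol water = 168 / 1000 = 0.168 m3
Vol sand = 607 / (2.65 * 1000) = 0.229057 m3
Vol gravel = 1172 / (2.70 * 1000) = 0.434074 m3
Total solid + water volume = 0.965416 m3
Air = (1 - 0.965416) * 100 = 3.46%

3.46


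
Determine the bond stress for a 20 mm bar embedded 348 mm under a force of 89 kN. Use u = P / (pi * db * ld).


u = P / (pi * db * ld)
= 89 * 1000 / (pi * 20 * 348)
= 4.07 MPa

4.07


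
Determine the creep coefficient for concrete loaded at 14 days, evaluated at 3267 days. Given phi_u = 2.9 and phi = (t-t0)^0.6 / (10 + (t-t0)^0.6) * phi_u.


dt = 3267 - 14 = 3253
phi = 3253^0.6 / (10 + 3253^0.6) * 2.9
= 2.69

2.69


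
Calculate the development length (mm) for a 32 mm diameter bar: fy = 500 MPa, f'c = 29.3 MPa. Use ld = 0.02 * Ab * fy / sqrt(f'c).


Ab = pi * 32^2 / 4 = 804.248 mm2
ld = 0.02 * 804.248 * 500 / sqrt(29.3)
= 1485.8 mm

1485.8


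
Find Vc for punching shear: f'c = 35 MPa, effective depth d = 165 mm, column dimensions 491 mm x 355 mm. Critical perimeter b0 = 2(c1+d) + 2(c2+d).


b0 = 2*(491 + 165) + 2*(355 + 165) = 2352 mm
Vc = 0.33 * sqrt(35) * 2352 * 165 / 1000
= 757.65 kN

757.65


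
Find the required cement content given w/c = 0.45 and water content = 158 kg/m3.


Cement = water / (w/c)
= 158 / 0.45
= 351.1 kg/m3

351.1


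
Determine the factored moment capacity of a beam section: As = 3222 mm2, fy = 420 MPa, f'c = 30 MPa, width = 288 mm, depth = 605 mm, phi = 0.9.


a = As * fy / (0.85 * f'c * b)
= 3222 * 420 / (0.85 * 30 * 288)
= 184.2647 mm
Mn = As * fy * (d - a/2) / 10^6
= 694.033 kN-m
phi*Mn = 0.9 * 694.033 = 624.63 kN-m

624.63


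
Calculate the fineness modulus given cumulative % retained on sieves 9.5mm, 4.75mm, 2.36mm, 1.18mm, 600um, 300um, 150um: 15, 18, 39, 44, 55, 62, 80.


FM = sum(cumulative % retained) / 100
= 313 / 100
= 3.13

3.13


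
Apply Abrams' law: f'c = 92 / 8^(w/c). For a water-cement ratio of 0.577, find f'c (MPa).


f'c = 92 / 8^0.577
= 92 / 3.32
= 27.71 MPa

27.71
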